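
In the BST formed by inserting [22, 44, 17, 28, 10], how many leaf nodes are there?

Tree built from: [22, 44, 17, 28, 10]
Tree (level-order array): [22, 17, 44, 10, None, 28]
Rule: A leaf has 0 children.
Per-node child counts:
  node 22: 2 child(ren)
  node 17: 1 child(ren)
  node 10: 0 child(ren)
  node 44: 1 child(ren)
  node 28: 0 child(ren)
Matching nodes: [10, 28]
Count of leaf nodes: 2


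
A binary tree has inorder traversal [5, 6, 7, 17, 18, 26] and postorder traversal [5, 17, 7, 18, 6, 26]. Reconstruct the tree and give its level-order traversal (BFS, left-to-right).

Inorder:   [5, 6, 7, 17, 18, 26]
Postorder: [5, 17, 7, 18, 6, 26]
Algorithm: postorder visits root last, so walk postorder right-to-left;
each value is the root of the current inorder slice — split it at that
value, recurse on the right subtree first, then the left.
Recursive splits:
  root=26; inorder splits into left=[5, 6, 7, 17, 18], right=[]
  root=6; inorder splits into left=[5], right=[7, 17, 18]
  root=18; inorder splits into left=[7, 17], right=[]
  root=7; inorder splits into left=[], right=[17]
  root=17; inorder splits into left=[], right=[]
  root=5; inorder splits into left=[], right=[]
Reconstructed level-order: [26, 6, 5, 18, 7, 17]


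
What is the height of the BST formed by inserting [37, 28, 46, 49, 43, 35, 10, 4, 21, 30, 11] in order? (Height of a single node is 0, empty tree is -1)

Insertion order: [37, 28, 46, 49, 43, 35, 10, 4, 21, 30, 11]
Tree (level-order array): [37, 28, 46, 10, 35, 43, 49, 4, 21, 30, None, None, None, None, None, None, None, 11]
Compute height bottom-up (empty subtree = -1):
  height(4) = 1 + max(-1, -1) = 0
  height(11) = 1 + max(-1, -1) = 0
  height(21) = 1 + max(0, -1) = 1
  height(10) = 1 + max(0, 1) = 2
  height(30) = 1 + max(-1, -1) = 0
  height(35) = 1 + max(0, -1) = 1
  height(28) = 1 + max(2, 1) = 3
  height(43) = 1 + max(-1, -1) = 0
  height(49) = 1 + max(-1, -1) = 0
  height(46) = 1 + max(0, 0) = 1
  height(37) = 1 + max(3, 1) = 4
Height = 4


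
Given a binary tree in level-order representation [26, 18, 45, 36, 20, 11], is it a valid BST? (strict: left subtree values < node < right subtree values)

Level-order array: [26, 18, 45, 36, 20, 11]
Validate using subtree bounds (lo, hi): at each node, require lo < value < hi,
then recurse left with hi=value and right with lo=value.
Preorder trace (stopping at first violation):
  at node 26 with bounds (-inf, +inf): OK
  at node 18 with bounds (-inf, 26): OK
  at node 36 with bounds (-inf, 18): VIOLATION
Node 36 violates its bound: not (-inf < 36 < 18).
Result: Not a valid BST


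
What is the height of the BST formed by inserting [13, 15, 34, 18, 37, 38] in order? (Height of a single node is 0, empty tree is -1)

Insertion order: [13, 15, 34, 18, 37, 38]
Tree (level-order array): [13, None, 15, None, 34, 18, 37, None, None, None, 38]
Compute height bottom-up (empty subtree = -1):
  height(18) = 1 + max(-1, -1) = 0
  height(38) = 1 + max(-1, -1) = 0
  height(37) = 1 + max(-1, 0) = 1
  height(34) = 1 + max(0, 1) = 2
  height(15) = 1 + max(-1, 2) = 3
  height(13) = 1 + max(-1, 3) = 4
Height = 4


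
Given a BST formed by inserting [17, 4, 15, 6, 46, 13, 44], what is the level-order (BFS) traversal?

Tree insertion order: [17, 4, 15, 6, 46, 13, 44]
Tree (level-order array): [17, 4, 46, None, 15, 44, None, 6, None, None, None, None, 13]
BFS from the root, enqueuing left then right child of each popped node:
  queue [17] -> pop 17, enqueue [4, 46], visited so far: [17]
  queue [4, 46] -> pop 4, enqueue [15], visited so far: [17, 4]
  queue [46, 15] -> pop 46, enqueue [44], visited so far: [17, 4, 46]
  queue [15, 44] -> pop 15, enqueue [6], visited so far: [17, 4, 46, 15]
  queue [44, 6] -> pop 44, enqueue [none], visited so far: [17, 4, 46, 15, 44]
  queue [6] -> pop 6, enqueue [13], visited so far: [17, 4, 46, 15, 44, 6]
  queue [13] -> pop 13, enqueue [none], visited so far: [17, 4, 46, 15, 44, 6, 13]
Result: [17, 4, 46, 15, 44, 6, 13]


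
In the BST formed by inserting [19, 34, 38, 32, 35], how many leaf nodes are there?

Tree built from: [19, 34, 38, 32, 35]
Tree (level-order array): [19, None, 34, 32, 38, None, None, 35]
Rule: A leaf has 0 children.
Per-node child counts:
  node 19: 1 child(ren)
  node 34: 2 child(ren)
  node 32: 0 child(ren)
  node 38: 1 child(ren)
  node 35: 0 child(ren)
Matching nodes: [32, 35]
Count of leaf nodes: 2


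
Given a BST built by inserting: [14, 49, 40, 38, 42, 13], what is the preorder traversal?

Tree insertion order: [14, 49, 40, 38, 42, 13]
Tree (level-order array): [14, 13, 49, None, None, 40, None, 38, 42]
Preorder traversal: [14, 13, 49, 40, 38, 42]


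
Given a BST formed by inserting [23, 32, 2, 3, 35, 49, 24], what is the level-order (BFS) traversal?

Tree insertion order: [23, 32, 2, 3, 35, 49, 24]
Tree (level-order array): [23, 2, 32, None, 3, 24, 35, None, None, None, None, None, 49]
BFS from the root, enqueuing left then right child of each popped node:
  queue [23] -> pop 23, enqueue [2, 32], visited so far: [23]
  queue [2, 32] -> pop 2, enqueue [3], visited so far: [23, 2]
  queue [32, 3] -> pop 32, enqueue [24, 35], visited so far: [23, 2, 32]
  queue [3, 24, 35] -> pop 3, enqueue [none], visited so far: [23, 2, 32, 3]
  queue [24, 35] -> pop 24, enqueue [none], visited so far: [23, 2, 32, 3, 24]
  queue [35] -> pop 35, enqueue [49], visited so far: [23, 2, 32, 3, 24, 35]
  queue [49] -> pop 49, enqueue [none], visited so far: [23, 2, 32, 3, 24, 35, 49]
Result: [23, 2, 32, 3, 24, 35, 49]


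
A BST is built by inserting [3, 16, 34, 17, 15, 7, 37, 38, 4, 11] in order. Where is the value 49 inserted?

Starting tree (level order): [3, None, 16, 15, 34, 7, None, 17, 37, 4, 11, None, None, None, 38]
Insertion path: 3 -> 16 -> 34 -> 37 -> 38
Result: insert 49 as right child of 38
Final tree (level order): [3, None, 16, 15, 34, 7, None, 17, 37, 4, 11, None, None, None, 38, None, None, None, None, None, 49]


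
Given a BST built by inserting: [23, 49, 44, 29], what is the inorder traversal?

Tree insertion order: [23, 49, 44, 29]
Tree (level-order array): [23, None, 49, 44, None, 29]
Inorder traversal: [23, 29, 44, 49]


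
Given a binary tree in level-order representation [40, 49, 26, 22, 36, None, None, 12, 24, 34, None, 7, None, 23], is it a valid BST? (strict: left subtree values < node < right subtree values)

Level-order array: [40, 49, 26, 22, 36, None, None, 12, 24, 34, None, 7, None, 23]
Validate using subtree bounds (lo, hi): at each node, require lo < value < hi,
then recurse left with hi=value and right with lo=value.
Preorder trace (stopping at first violation):
  at node 40 with bounds (-inf, +inf): OK
  at node 49 with bounds (-inf, 40): VIOLATION
Node 49 violates its bound: not (-inf < 49 < 40).
Result: Not a valid BST


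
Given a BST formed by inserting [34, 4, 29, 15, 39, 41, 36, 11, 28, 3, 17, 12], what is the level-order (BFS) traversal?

Tree insertion order: [34, 4, 29, 15, 39, 41, 36, 11, 28, 3, 17, 12]
Tree (level-order array): [34, 4, 39, 3, 29, 36, 41, None, None, 15, None, None, None, None, None, 11, 28, None, 12, 17]
BFS from the root, enqueuing left then right child of each popped node:
  queue [34] -> pop 34, enqueue [4, 39], visited so far: [34]
  queue [4, 39] -> pop 4, enqueue [3, 29], visited so far: [34, 4]
  queue [39, 3, 29] -> pop 39, enqueue [36, 41], visited so far: [34, 4, 39]
  queue [3, 29, 36, 41] -> pop 3, enqueue [none], visited so far: [34, 4, 39, 3]
  queue [29, 36, 41] -> pop 29, enqueue [15], visited so far: [34, 4, 39, 3, 29]
  queue [36, 41, 15] -> pop 36, enqueue [none], visited so far: [34, 4, 39, 3, 29, 36]
  queue [41, 15] -> pop 41, enqueue [none], visited so far: [34, 4, 39, 3, 29, 36, 41]
  queue [15] -> pop 15, enqueue [11, 28], visited so far: [34, 4, 39, 3, 29, 36, 41, 15]
  queue [11, 28] -> pop 11, enqueue [12], visited so far: [34, 4, 39, 3, 29, 36, 41, 15, 11]
  queue [28, 12] -> pop 28, enqueue [17], visited so far: [34, 4, 39, 3, 29, 36, 41, 15, 11, 28]
  queue [12, 17] -> pop 12, enqueue [none], visited so far: [34, 4, 39, 3, 29, 36, 41, 15, 11, 28, 12]
  queue [17] -> pop 17, enqueue [none], visited so far: [34, 4, 39, 3, 29, 36, 41, 15, 11, 28, 12, 17]
Result: [34, 4, 39, 3, 29, 36, 41, 15, 11, 28, 12, 17]


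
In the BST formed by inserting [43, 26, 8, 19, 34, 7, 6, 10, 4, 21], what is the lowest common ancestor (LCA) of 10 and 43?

Tree insertion order: [43, 26, 8, 19, 34, 7, 6, 10, 4, 21]
Tree (level-order array): [43, 26, None, 8, 34, 7, 19, None, None, 6, None, 10, 21, 4]
In a BST, the LCA of p=10, q=43 is the first node v on the
root-to-leaf path with p <= v <= q (go left if both < v, right if both > v).
Walk from root:
  at 43: 10 <= 43 <= 43, this is the LCA
LCA = 43


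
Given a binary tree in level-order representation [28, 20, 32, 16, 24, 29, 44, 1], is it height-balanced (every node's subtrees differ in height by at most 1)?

Tree (level-order array): [28, 20, 32, 16, 24, 29, 44, 1]
Definition: a tree is height-balanced if, at every node, |h(left) - h(right)| <= 1 (empty subtree has height -1).
Bottom-up per-node check:
  node 1: h_left=-1, h_right=-1, diff=0 [OK], height=0
  node 16: h_left=0, h_right=-1, diff=1 [OK], height=1
  node 24: h_left=-1, h_right=-1, diff=0 [OK], height=0
  node 20: h_left=1, h_right=0, diff=1 [OK], height=2
  node 29: h_left=-1, h_right=-1, diff=0 [OK], height=0
  node 44: h_left=-1, h_right=-1, diff=0 [OK], height=0
  node 32: h_left=0, h_right=0, diff=0 [OK], height=1
  node 28: h_left=2, h_right=1, diff=1 [OK], height=3
All nodes satisfy the balance condition.
Result: Balanced


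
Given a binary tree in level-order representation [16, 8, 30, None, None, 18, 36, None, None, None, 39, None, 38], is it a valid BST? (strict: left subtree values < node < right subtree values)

Level-order array: [16, 8, 30, None, None, 18, 36, None, None, None, 39, None, 38]
Validate using subtree bounds (lo, hi): at each node, require lo < value < hi,
then recurse left with hi=value and right with lo=value.
Preorder trace (stopping at first violation):
  at node 16 with bounds (-inf, +inf): OK
  at node 8 with bounds (-inf, 16): OK
  at node 30 with bounds (16, +inf): OK
  at node 18 with bounds (16, 30): OK
  at node 36 with bounds (30, +inf): OK
  at node 39 with bounds (36, +inf): OK
  at node 38 with bounds (39, +inf): VIOLATION
Node 38 violates its bound: not (39 < 38 < +inf).
Result: Not a valid BST


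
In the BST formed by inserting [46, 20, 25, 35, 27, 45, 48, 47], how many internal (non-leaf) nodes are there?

Tree built from: [46, 20, 25, 35, 27, 45, 48, 47]
Tree (level-order array): [46, 20, 48, None, 25, 47, None, None, 35, None, None, 27, 45]
Rule: An internal node has at least one child.
Per-node child counts:
  node 46: 2 child(ren)
  node 20: 1 child(ren)
  node 25: 1 child(ren)
  node 35: 2 child(ren)
  node 27: 0 child(ren)
  node 45: 0 child(ren)
  node 48: 1 child(ren)
  node 47: 0 child(ren)
Matching nodes: [46, 20, 25, 35, 48]
Count of internal (non-leaf) nodes: 5


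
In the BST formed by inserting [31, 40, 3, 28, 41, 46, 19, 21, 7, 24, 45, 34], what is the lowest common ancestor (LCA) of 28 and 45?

Tree insertion order: [31, 40, 3, 28, 41, 46, 19, 21, 7, 24, 45, 34]
Tree (level-order array): [31, 3, 40, None, 28, 34, 41, 19, None, None, None, None, 46, 7, 21, 45, None, None, None, None, 24]
In a BST, the LCA of p=28, q=45 is the first node v on the
root-to-leaf path with p <= v <= q (go left if both < v, right if both > v).
Walk from root:
  at 31: 28 <= 31 <= 45, this is the LCA
LCA = 31


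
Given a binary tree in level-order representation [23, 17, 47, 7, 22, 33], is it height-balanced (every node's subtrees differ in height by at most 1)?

Tree (level-order array): [23, 17, 47, 7, 22, 33]
Definition: a tree is height-balanced if, at every node, |h(left) - h(right)| <= 1 (empty subtree has height -1).
Bottom-up per-node check:
  node 7: h_left=-1, h_right=-1, diff=0 [OK], height=0
  node 22: h_left=-1, h_right=-1, diff=0 [OK], height=0
  node 17: h_left=0, h_right=0, diff=0 [OK], height=1
  node 33: h_left=-1, h_right=-1, diff=0 [OK], height=0
  node 47: h_left=0, h_right=-1, diff=1 [OK], height=1
  node 23: h_left=1, h_right=1, diff=0 [OK], height=2
All nodes satisfy the balance condition.
Result: Balanced


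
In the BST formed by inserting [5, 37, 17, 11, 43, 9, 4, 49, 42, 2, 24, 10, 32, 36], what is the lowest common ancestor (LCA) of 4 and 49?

Tree insertion order: [5, 37, 17, 11, 43, 9, 4, 49, 42, 2, 24, 10, 32, 36]
Tree (level-order array): [5, 4, 37, 2, None, 17, 43, None, None, 11, 24, 42, 49, 9, None, None, 32, None, None, None, None, None, 10, None, 36]
In a BST, the LCA of p=4, q=49 is the first node v on the
root-to-leaf path with p <= v <= q (go left if both < v, right if both > v).
Walk from root:
  at 5: 4 <= 5 <= 49, this is the LCA
LCA = 5


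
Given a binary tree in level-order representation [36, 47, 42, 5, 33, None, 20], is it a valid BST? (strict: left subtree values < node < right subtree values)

Level-order array: [36, 47, 42, 5, 33, None, 20]
Validate using subtree bounds (lo, hi): at each node, require lo < value < hi,
then recurse left with hi=value and right with lo=value.
Preorder trace (stopping at first violation):
  at node 36 with bounds (-inf, +inf): OK
  at node 47 with bounds (-inf, 36): VIOLATION
Node 47 violates its bound: not (-inf < 47 < 36).
Result: Not a valid BST


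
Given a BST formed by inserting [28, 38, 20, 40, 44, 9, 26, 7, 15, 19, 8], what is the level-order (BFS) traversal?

Tree insertion order: [28, 38, 20, 40, 44, 9, 26, 7, 15, 19, 8]
Tree (level-order array): [28, 20, 38, 9, 26, None, 40, 7, 15, None, None, None, 44, None, 8, None, 19]
BFS from the root, enqueuing left then right child of each popped node:
  queue [28] -> pop 28, enqueue [20, 38], visited so far: [28]
  queue [20, 38] -> pop 20, enqueue [9, 26], visited so far: [28, 20]
  queue [38, 9, 26] -> pop 38, enqueue [40], visited so far: [28, 20, 38]
  queue [9, 26, 40] -> pop 9, enqueue [7, 15], visited so far: [28, 20, 38, 9]
  queue [26, 40, 7, 15] -> pop 26, enqueue [none], visited so far: [28, 20, 38, 9, 26]
  queue [40, 7, 15] -> pop 40, enqueue [44], visited so far: [28, 20, 38, 9, 26, 40]
  queue [7, 15, 44] -> pop 7, enqueue [8], visited so far: [28, 20, 38, 9, 26, 40, 7]
  queue [15, 44, 8] -> pop 15, enqueue [19], visited so far: [28, 20, 38, 9, 26, 40, 7, 15]
  queue [44, 8, 19] -> pop 44, enqueue [none], visited so far: [28, 20, 38, 9, 26, 40, 7, 15, 44]
  queue [8, 19] -> pop 8, enqueue [none], visited so far: [28, 20, 38, 9, 26, 40, 7, 15, 44, 8]
  queue [19] -> pop 19, enqueue [none], visited so far: [28, 20, 38, 9, 26, 40, 7, 15, 44, 8, 19]
Result: [28, 20, 38, 9, 26, 40, 7, 15, 44, 8, 19]


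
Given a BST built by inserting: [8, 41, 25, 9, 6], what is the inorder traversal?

Tree insertion order: [8, 41, 25, 9, 6]
Tree (level-order array): [8, 6, 41, None, None, 25, None, 9]
Inorder traversal: [6, 8, 9, 25, 41]


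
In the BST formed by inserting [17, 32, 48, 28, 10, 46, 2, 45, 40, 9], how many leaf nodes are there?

Tree built from: [17, 32, 48, 28, 10, 46, 2, 45, 40, 9]
Tree (level-order array): [17, 10, 32, 2, None, 28, 48, None, 9, None, None, 46, None, None, None, 45, None, 40]
Rule: A leaf has 0 children.
Per-node child counts:
  node 17: 2 child(ren)
  node 10: 1 child(ren)
  node 2: 1 child(ren)
  node 9: 0 child(ren)
  node 32: 2 child(ren)
  node 28: 0 child(ren)
  node 48: 1 child(ren)
  node 46: 1 child(ren)
  node 45: 1 child(ren)
  node 40: 0 child(ren)
Matching nodes: [9, 28, 40]
Count of leaf nodes: 3


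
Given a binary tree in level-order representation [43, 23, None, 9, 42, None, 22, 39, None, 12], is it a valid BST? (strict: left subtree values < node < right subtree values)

Level-order array: [43, 23, None, 9, 42, None, 22, 39, None, 12]
Validate using subtree bounds (lo, hi): at each node, require lo < value < hi,
then recurse left with hi=value and right with lo=value.
Preorder trace (stopping at first violation):
  at node 43 with bounds (-inf, +inf): OK
  at node 23 with bounds (-inf, 43): OK
  at node 9 with bounds (-inf, 23): OK
  at node 22 with bounds (9, 23): OK
  at node 12 with bounds (9, 22): OK
  at node 42 with bounds (23, 43): OK
  at node 39 with bounds (23, 42): OK
No violation found at any node.
Result: Valid BST


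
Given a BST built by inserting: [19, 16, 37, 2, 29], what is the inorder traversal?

Tree insertion order: [19, 16, 37, 2, 29]
Tree (level-order array): [19, 16, 37, 2, None, 29]
Inorder traversal: [2, 16, 19, 29, 37]


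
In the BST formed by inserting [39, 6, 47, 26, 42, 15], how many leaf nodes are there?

Tree built from: [39, 6, 47, 26, 42, 15]
Tree (level-order array): [39, 6, 47, None, 26, 42, None, 15]
Rule: A leaf has 0 children.
Per-node child counts:
  node 39: 2 child(ren)
  node 6: 1 child(ren)
  node 26: 1 child(ren)
  node 15: 0 child(ren)
  node 47: 1 child(ren)
  node 42: 0 child(ren)
Matching nodes: [15, 42]
Count of leaf nodes: 2


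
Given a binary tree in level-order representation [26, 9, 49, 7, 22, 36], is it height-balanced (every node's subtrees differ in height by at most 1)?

Tree (level-order array): [26, 9, 49, 7, 22, 36]
Definition: a tree is height-balanced if, at every node, |h(left) - h(right)| <= 1 (empty subtree has height -1).
Bottom-up per-node check:
  node 7: h_left=-1, h_right=-1, diff=0 [OK], height=0
  node 22: h_left=-1, h_right=-1, diff=0 [OK], height=0
  node 9: h_left=0, h_right=0, diff=0 [OK], height=1
  node 36: h_left=-1, h_right=-1, diff=0 [OK], height=0
  node 49: h_left=0, h_right=-1, diff=1 [OK], height=1
  node 26: h_left=1, h_right=1, diff=0 [OK], height=2
All nodes satisfy the balance condition.
Result: Balanced


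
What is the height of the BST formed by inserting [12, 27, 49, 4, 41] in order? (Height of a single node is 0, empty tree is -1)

Insertion order: [12, 27, 49, 4, 41]
Tree (level-order array): [12, 4, 27, None, None, None, 49, 41]
Compute height bottom-up (empty subtree = -1):
  height(4) = 1 + max(-1, -1) = 0
  height(41) = 1 + max(-1, -1) = 0
  height(49) = 1 + max(0, -1) = 1
  height(27) = 1 + max(-1, 1) = 2
  height(12) = 1 + max(0, 2) = 3
Height = 3


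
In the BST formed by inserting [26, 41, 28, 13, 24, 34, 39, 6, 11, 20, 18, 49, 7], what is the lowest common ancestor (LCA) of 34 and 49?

Tree insertion order: [26, 41, 28, 13, 24, 34, 39, 6, 11, 20, 18, 49, 7]
Tree (level-order array): [26, 13, 41, 6, 24, 28, 49, None, 11, 20, None, None, 34, None, None, 7, None, 18, None, None, 39]
In a BST, the LCA of p=34, q=49 is the first node v on the
root-to-leaf path with p <= v <= q (go left if both < v, right if both > v).
Walk from root:
  at 26: both 34 and 49 > 26, go right
  at 41: 34 <= 41 <= 49, this is the LCA
LCA = 41


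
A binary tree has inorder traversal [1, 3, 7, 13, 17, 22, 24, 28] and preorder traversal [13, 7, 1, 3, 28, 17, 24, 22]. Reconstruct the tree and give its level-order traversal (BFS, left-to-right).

Inorder:  [1, 3, 7, 13, 17, 22, 24, 28]
Preorder: [13, 7, 1, 3, 28, 17, 24, 22]
Algorithm: preorder visits root first, so consume preorder in order;
for each root, split the current inorder slice at that value into
left-subtree inorder and right-subtree inorder, then recurse.
Recursive splits:
  root=13; inorder splits into left=[1, 3, 7], right=[17, 22, 24, 28]
  root=7; inorder splits into left=[1, 3], right=[]
  root=1; inorder splits into left=[], right=[3]
  root=3; inorder splits into left=[], right=[]
  root=28; inorder splits into left=[17, 22, 24], right=[]
  root=17; inorder splits into left=[], right=[22, 24]
  root=24; inorder splits into left=[22], right=[]
  root=22; inorder splits into left=[], right=[]
Reconstructed level-order: [13, 7, 28, 1, 17, 3, 24, 22]


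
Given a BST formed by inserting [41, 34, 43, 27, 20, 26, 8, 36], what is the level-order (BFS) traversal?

Tree insertion order: [41, 34, 43, 27, 20, 26, 8, 36]
Tree (level-order array): [41, 34, 43, 27, 36, None, None, 20, None, None, None, 8, 26]
BFS from the root, enqueuing left then right child of each popped node:
  queue [41] -> pop 41, enqueue [34, 43], visited so far: [41]
  queue [34, 43] -> pop 34, enqueue [27, 36], visited so far: [41, 34]
  queue [43, 27, 36] -> pop 43, enqueue [none], visited so far: [41, 34, 43]
  queue [27, 36] -> pop 27, enqueue [20], visited so far: [41, 34, 43, 27]
  queue [36, 20] -> pop 36, enqueue [none], visited so far: [41, 34, 43, 27, 36]
  queue [20] -> pop 20, enqueue [8, 26], visited so far: [41, 34, 43, 27, 36, 20]
  queue [8, 26] -> pop 8, enqueue [none], visited so far: [41, 34, 43, 27, 36, 20, 8]
  queue [26] -> pop 26, enqueue [none], visited so far: [41, 34, 43, 27, 36, 20, 8, 26]
Result: [41, 34, 43, 27, 36, 20, 8, 26]


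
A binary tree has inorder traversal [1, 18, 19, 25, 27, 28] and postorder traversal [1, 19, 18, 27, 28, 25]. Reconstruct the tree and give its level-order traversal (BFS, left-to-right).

Inorder:   [1, 18, 19, 25, 27, 28]
Postorder: [1, 19, 18, 27, 28, 25]
Algorithm: postorder visits root last, so walk postorder right-to-left;
each value is the root of the current inorder slice — split it at that
value, recurse on the right subtree first, then the left.
Recursive splits:
  root=25; inorder splits into left=[1, 18, 19], right=[27, 28]
  root=28; inorder splits into left=[27], right=[]
  root=27; inorder splits into left=[], right=[]
  root=18; inorder splits into left=[1], right=[19]
  root=19; inorder splits into left=[], right=[]
  root=1; inorder splits into left=[], right=[]
Reconstructed level-order: [25, 18, 28, 1, 19, 27]


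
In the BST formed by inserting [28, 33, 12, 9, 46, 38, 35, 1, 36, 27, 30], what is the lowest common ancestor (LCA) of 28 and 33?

Tree insertion order: [28, 33, 12, 9, 46, 38, 35, 1, 36, 27, 30]
Tree (level-order array): [28, 12, 33, 9, 27, 30, 46, 1, None, None, None, None, None, 38, None, None, None, 35, None, None, 36]
In a BST, the LCA of p=28, q=33 is the first node v on the
root-to-leaf path with p <= v <= q (go left if both < v, right if both > v).
Walk from root:
  at 28: 28 <= 28 <= 33, this is the LCA
LCA = 28


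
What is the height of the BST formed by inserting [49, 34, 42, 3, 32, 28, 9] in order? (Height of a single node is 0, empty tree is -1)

Insertion order: [49, 34, 42, 3, 32, 28, 9]
Tree (level-order array): [49, 34, None, 3, 42, None, 32, None, None, 28, None, 9]
Compute height bottom-up (empty subtree = -1):
  height(9) = 1 + max(-1, -1) = 0
  height(28) = 1 + max(0, -1) = 1
  height(32) = 1 + max(1, -1) = 2
  height(3) = 1 + max(-1, 2) = 3
  height(42) = 1 + max(-1, -1) = 0
  height(34) = 1 + max(3, 0) = 4
  height(49) = 1 + max(4, -1) = 5
Height = 5


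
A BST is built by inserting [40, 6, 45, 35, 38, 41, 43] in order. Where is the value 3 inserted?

Starting tree (level order): [40, 6, 45, None, 35, 41, None, None, 38, None, 43]
Insertion path: 40 -> 6
Result: insert 3 as left child of 6
Final tree (level order): [40, 6, 45, 3, 35, 41, None, None, None, None, 38, None, 43]


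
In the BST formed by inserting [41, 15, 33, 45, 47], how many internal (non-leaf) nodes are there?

Tree built from: [41, 15, 33, 45, 47]
Tree (level-order array): [41, 15, 45, None, 33, None, 47]
Rule: An internal node has at least one child.
Per-node child counts:
  node 41: 2 child(ren)
  node 15: 1 child(ren)
  node 33: 0 child(ren)
  node 45: 1 child(ren)
  node 47: 0 child(ren)
Matching nodes: [41, 15, 45]
Count of internal (non-leaf) nodes: 3


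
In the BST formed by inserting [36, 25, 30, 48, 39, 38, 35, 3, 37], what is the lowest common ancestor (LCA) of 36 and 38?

Tree insertion order: [36, 25, 30, 48, 39, 38, 35, 3, 37]
Tree (level-order array): [36, 25, 48, 3, 30, 39, None, None, None, None, 35, 38, None, None, None, 37]
In a BST, the LCA of p=36, q=38 is the first node v on the
root-to-leaf path with p <= v <= q (go left if both < v, right if both > v).
Walk from root:
  at 36: 36 <= 36 <= 38, this is the LCA
LCA = 36


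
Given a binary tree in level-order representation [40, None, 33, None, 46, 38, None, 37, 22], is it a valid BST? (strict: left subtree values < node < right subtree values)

Level-order array: [40, None, 33, None, 46, 38, None, 37, 22]
Validate using subtree bounds (lo, hi): at each node, require lo < value < hi,
then recurse left with hi=value and right with lo=value.
Preorder trace (stopping at first violation):
  at node 40 with bounds (-inf, +inf): OK
  at node 33 with bounds (40, +inf): VIOLATION
Node 33 violates its bound: not (40 < 33 < +inf).
Result: Not a valid BST


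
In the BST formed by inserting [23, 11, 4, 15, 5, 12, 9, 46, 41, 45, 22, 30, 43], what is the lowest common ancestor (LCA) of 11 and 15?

Tree insertion order: [23, 11, 4, 15, 5, 12, 9, 46, 41, 45, 22, 30, 43]
Tree (level-order array): [23, 11, 46, 4, 15, 41, None, None, 5, 12, 22, 30, 45, None, 9, None, None, None, None, None, None, 43]
In a BST, the LCA of p=11, q=15 is the first node v on the
root-to-leaf path with p <= v <= q (go left if both < v, right if both > v).
Walk from root:
  at 23: both 11 and 15 < 23, go left
  at 11: 11 <= 11 <= 15, this is the LCA
LCA = 11


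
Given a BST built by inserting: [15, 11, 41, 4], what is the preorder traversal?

Tree insertion order: [15, 11, 41, 4]
Tree (level-order array): [15, 11, 41, 4]
Preorder traversal: [15, 11, 4, 41]


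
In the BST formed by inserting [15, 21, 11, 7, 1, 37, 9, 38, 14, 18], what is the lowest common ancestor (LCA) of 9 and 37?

Tree insertion order: [15, 21, 11, 7, 1, 37, 9, 38, 14, 18]
Tree (level-order array): [15, 11, 21, 7, 14, 18, 37, 1, 9, None, None, None, None, None, 38]
In a BST, the LCA of p=9, q=37 is the first node v on the
root-to-leaf path with p <= v <= q (go left if both < v, right if both > v).
Walk from root:
  at 15: 9 <= 15 <= 37, this is the LCA
LCA = 15


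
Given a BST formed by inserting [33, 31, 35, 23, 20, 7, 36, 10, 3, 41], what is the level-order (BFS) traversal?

Tree insertion order: [33, 31, 35, 23, 20, 7, 36, 10, 3, 41]
Tree (level-order array): [33, 31, 35, 23, None, None, 36, 20, None, None, 41, 7, None, None, None, 3, 10]
BFS from the root, enqueuing left then right child of each popped node:
  queue [33] -> pop 33, enqueue [31, 35], visited so far: [33]
  queue [31, 35] -> pop 31, enqueue [23], visited so far: [33, 31]
  queue [35, 23] -> pop 35, enqueue [36], visited so far: [33, 31, 35]
  queue [23, 36] -> pop 23, enqueue [20], visited so far: [33, 31, 35, 23]
  queue [36, 20] -> pop 36, enqueue [41], visited so far: [33, 31, 35, 23, 36]
  queue [20, 41] -> pop 20, enqueue [7], visited so far: [33, 31, 35, 23, 36, 20]
  queue [41, 7] -> pop 41, enqueue [none], visited so far: [33, 31, 35, 23, 36, 20, 41]
  queue [7] -> pop 7, enqueue [3, 10], visited so far: [33, 31, 35, 23, 36, 20, 41, 7]
  queue [3, 10] -> pop 3, enqueue [none], visited so far: [33, 31, 35, 23, 36, 20, 41, 7, 3]
  queue [10] -> pop 10, enqueue [none], visited so far: [33, 31, 35, 23, 36, 20, 41, 7, 3, 10]
Result: [33, 31, 35, 23, 36, 20, 41, 7, 3, 10]


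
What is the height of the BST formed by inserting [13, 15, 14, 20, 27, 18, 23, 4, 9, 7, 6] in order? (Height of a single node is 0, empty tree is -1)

Insertion order: [13, 15, 14, 20, 27, 18, 23, 4, 9, 7, 6]
Tree (level-order array): [13, 4, 15, None, 9, 14, 20, 7, None, None, None, 18, 27, 6, None, None, None, 23]
Compute height bottom-up (empty subtree = -1):
  height(6) = 1 + max(-1, -1) = 0
  height(7) = 1 + max(0, -1) = 1
  height(9) = 1 + max(1, -1) = 2
  height(4) = 1 + max(-1, 2) = 3
  height(14) = 1 + max(-1, -1) = 0
  height(18) = 1 + max(-1, -1) = 0
  height(23) = 1 + max(-1, -1) = 0
  height(27) = 1 + max(0, -1) = 1
  height(20) = 1 + max(0, 1) = 2
  height(15) = 1 + max(0, 2) = 3
  height(13) = 1 + max(3, 3) = 4
Height = 4


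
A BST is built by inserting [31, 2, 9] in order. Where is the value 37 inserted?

Starting tree (level order): [31, 2, None, None, 9]
Insertion path: 31
Result: insert 37 as right child of 31
Final tree (level order): [31, 2, 37, None, 9]


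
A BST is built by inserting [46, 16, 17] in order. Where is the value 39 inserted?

Starting tree (level order): [46, 16, None, None, 17]
Insertion path: 46 -> 16 -> 17
Result: insert 39 as right child of 17
Final tree (level order): [46, 16, None, None, 17, None, 39]


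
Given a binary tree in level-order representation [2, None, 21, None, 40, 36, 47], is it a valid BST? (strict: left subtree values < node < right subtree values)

Level-order array: [2, None, 21, None, 40, 36, 47]
Validate using subtree bounds (lo, hi): at each node, require lo < value < hi,
then recurse left with hi=value and right with lo=value.
Preorder trace (stopping at first violation):
  at node 2 with bounds (-inf, +inf): OK
  at node 21 with bounds (2, +inf): OK
  at node 40 with bounds (21, +inf): OK
  at node 36 with bounds (21, 40): OK
  at node 47 with bounds (40, +inf): OK
No violation found at any node.
Result: Valid BST


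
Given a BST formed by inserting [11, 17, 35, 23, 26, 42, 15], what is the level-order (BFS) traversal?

Tree insertion order: [11, 17, 35, 23, 26, 42, 15]
Tree (level-order array): [11, None, 17, 15, 35, None, None, 23, 42, None, 26]
BFS from the root, enqueuing left then right child of each popped node:
  queue [11] -> pop 11, enqueue [17], visited so far: [11]
  queue [17] -> pop 17, enqueue [15, 35], visited so far: [11, 17]
  queue [15, 35] -> pop 15, enqueue [none], visited so far: [11, 17, 15]
  queue [35] -> pop 35, enqueue [23, 42], visited so far: [11, 17, 15, 35]
  queue [23, 42] -> pop 23, enqueue [26], visited so far: [11, 17, 15, 35, 23]
  queue [42, 26] -> pop 42, enqueue [none], visited so far: [11, 17, 15, 35, 23, 42]
  queue [26] -> pop 26, enqueue [none], visited so far: [11, 17, 15, 35, 23, 42, 26]
Result: [11, 17, 15, 35, 23, 42, 26]


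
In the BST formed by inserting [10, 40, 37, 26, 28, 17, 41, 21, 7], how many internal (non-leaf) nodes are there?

Tree built from: [10, 40, 37, 26, 28, 17, 41, 21, 7]
Tree (level-order array): [10, 7, 40, None, None, 37, 41, 26, None, None, None, 17, 28, None, 21]
Rule: An internal node has at least one child.
Per-node child counts:
  node 10: 2 child(ren)
  node 7: 0 child(ren)
  node 40: 2 child(ren)
  node 37: 1 child(ren)
  node 26: 2 child(ren)
  node 17: 1 child(ren)
  node 21: 0 child(ren)
  node 28: 0 child(ren)
  node 41: 0 child(ren)
Matching nodes: [10, 40, 37, 26, 17]
Count of internal (non-leaf) nodes: 5


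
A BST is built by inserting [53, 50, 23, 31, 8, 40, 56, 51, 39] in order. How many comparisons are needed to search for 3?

Search path for 3: 53 -> 50 -> 23 -> 8
Found: False
Comparisons: 4


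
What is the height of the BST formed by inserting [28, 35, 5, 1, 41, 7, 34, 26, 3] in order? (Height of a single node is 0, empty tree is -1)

Insertion order: [28, 35, 5, 1, 41, 7, 34, 26, 3]
Tree (level-order array): [28, 5, 35, 1, 7, 34, 41, None, 3, None, 26]
Compute height bottom-up (empty subtree = -1):
  height(3) = 1 + max(-1, -1) = 0
  height(1) = 1 + max(-1, 0) = 1
  height(26) = 1 + max(-1, -1) = 0
  height(7) = 1 + max(-1, 0) = 1
  height(5) = 1 + max(1, 1) = 2
  height(34) = 1 + max(-1, -1) = 0
  height(41) = 1 + max(-1, -1) = 0
  height(35) = 1 + max(0, 0) = 1
  height(28) = 1 + max(2, 1) = 3
Height = 3


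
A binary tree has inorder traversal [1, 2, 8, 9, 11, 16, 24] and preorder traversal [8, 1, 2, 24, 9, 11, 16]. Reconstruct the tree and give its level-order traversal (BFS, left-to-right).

Inorder:  [1, 2, 8, 9, 11, 16, 24]
Preorder: [8, 1, 2, 24, 9, 11, 16]
Algorithm: preorder visits root first, so consume preorder in order;
for each root, split the current inorder slice at that value into
left-subtree inorder and right-subtree inorder, then recurse.
Recursive splits:
  root=8; inorder splits into left=[1, 2], right=[9, 11, 16, 24]
  root=1; inorder splits into left=[], right=[2]
  root=2; inorder splits into left=[], right=[]
  root=24; inorder splits into left=[9, 11, 16], right=[]
  root=9; inorder splits into left=[], right=[11, 16]
  root=11; inorder splits into left=[], right=[16]
  root=16; inorder splits into left=[], right=[]
Reconstructed level-order: [8, 1, 24, 2, 9, 11, 16]


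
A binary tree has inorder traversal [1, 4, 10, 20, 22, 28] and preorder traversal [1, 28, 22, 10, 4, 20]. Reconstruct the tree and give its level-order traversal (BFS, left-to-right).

Inorder:  [1, 4, 10, 20, 22, 28]
Preorder: [1, 28, 22, 10, 4, 20]
Algorithm: preorder visits root first, so consume preorder in order;
for each root, split the current inorder slice at that value into
left-subtree inorder and right-subtree inorder, then recurse.
Recursive splits:
  root=1; inorder splits into left=[], right=[4, 10, 20, 22, 28]
  root=28; inorder splits into left=[4, 10, 20, 22], right=[]
  root=22; inorder splits into left=[4, 10, 20], right=[]
  root=10; inorder splits into left=[4], right=[20]
  root=4; inorder splits into left=[], right=[]
  root=20; inorder splits into left=[], right=[]
Reconstructed level-order: [1, 28, 22, 10, 4, 20]


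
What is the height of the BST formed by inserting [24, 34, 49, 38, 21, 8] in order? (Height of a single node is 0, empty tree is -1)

Insertion order: [24, 34, 49, 38, 21, 8]
Tree (level-order array): [24, 21, 34, 8, None, None, 49, None, None, 38]
Compute height bottom-up (empty subtree = -1):
  height(8) = 1 + max(-1, -1) = 0
  height(21) = 1 + max(0, -1) = 1
  height(38) = 1 + max(-1, -1) = 0
  height(49) = 1 + max(0, -1) = 1
  height(34) = 1 + max(-1, 1) = 2
  height(24) = 1 + max(1, 2) = 3
Height = 3


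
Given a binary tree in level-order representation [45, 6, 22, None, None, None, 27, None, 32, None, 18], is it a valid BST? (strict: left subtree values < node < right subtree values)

Level-order array: [45, 6, 22, None, None, None, 27, None, 32, None, 18]
Validate using subtree bounds (lo, hi): at each node, require lo < value < hi,
then recurse left with hi=value and right with lo=value.
Preorder trace (stopping at first violation):
  at node 45 with bounds (-inf, +inf): OK
  at node 6 with bounds (-inf, 45): OK
  at node 22 with bounds (45, +inf): VIOLATION
Node 22 violates its bound: not (45 < 22 < +inf).
Result: Not a valid BST


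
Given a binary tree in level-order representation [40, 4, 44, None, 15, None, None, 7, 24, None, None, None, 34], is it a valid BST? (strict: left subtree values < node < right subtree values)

Level-order array: [40, 4, 44, None, 15, None, None, 7, 24, None, None, None, 34]
Validate using subtree bounds (lo, hi): at each node, require lo < value < hi,
then recurse left with hi=value and right with lo=value.
Preorder trace (stopping at first violation):
  at node 40 with bounds (-inf, +inf): OK
  at node 4 with bounds (-inf, 40): OK
  at node 15 with bounds (4, 40): OK
  at node 7 with bounds (4, 15): OK
  at node 24 with bounds (15, 40): OK
  at node 34 with bounds (24, 40): OK
  at node 44 with bounds (40, +inf): OK
No violation found at any node.
Result: Valid BST


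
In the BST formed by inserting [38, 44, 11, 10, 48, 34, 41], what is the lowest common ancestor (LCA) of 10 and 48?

Tree insertion order: [38, 44, 11, 10, 48, 34, 41]
Tree (level-order array): [38, 11, 44, 10, 34, 41, 48]
In a BST, the LCA of p=10, q=48 is the first node v on the
root-to-leaf path with p <= v <= q (go left if both < v, right if both > v).
Walk from root:
  at 38: 10 <= 38 <= 48, this is the LCA
LCA = 38


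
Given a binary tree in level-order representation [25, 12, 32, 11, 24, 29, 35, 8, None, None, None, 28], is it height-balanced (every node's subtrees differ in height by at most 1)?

Tree (level-order array): [25, 12, 32, 11, 24, 29, 35, 8, None, None, None, 28]
Definition: a tree is height-balanced if, at every node, |h(left) - h(right)| <= 1 (empty subtree has height -1).
Bottom-up per-node check:
  node 8: h_left=-1, h_right=-1, diff=0 [OK], height=0
  node 11: h_left=0, h_right=-1, diff=1 [OK], height=1
  node 24: h_left=-1, h_right=-1, diff=0 [OK], height=0
  node 12: h_left=1, h_right=0, diff=1 [OK], height=2
  node 28: h_left=-1, h_right=-1, diff=0 [OK], height=0
  node 29: h_left=0, h_right=-1, diff=1 [OK], height=1
  node 35: h_left=-1, h_right=-1, diff=0 [OK], height=0
  node 32: h_left=1, h_right=0, diff=1 [OK], height=2
  node 25: h_left=2, h_right=2, diff=0 [OK], height=3
All nodes satisfy the balance condition.
Result: Balanced


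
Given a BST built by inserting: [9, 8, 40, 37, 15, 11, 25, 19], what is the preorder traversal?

Tree insertion order: [9, 8, 40, 37, 15, 11, 25, 19]
Tree (level-order array): [9, 8, 40, None, None, 37, None, 15, None, 11, 25, None, None, 19]
Preorder traversal: [9, 8, 40, 37, 15, 11, 25, 19]


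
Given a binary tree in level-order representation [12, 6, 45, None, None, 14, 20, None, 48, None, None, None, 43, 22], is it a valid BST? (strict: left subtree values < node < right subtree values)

Level-order array: [12, 6, 45, None, None, 14, 20, None, 48, None, None, None, 43, 22]
Validate using subtree bounds (lo, hi): at each node, require lo < value < hi,
then recurse left with hi=value and right with lo=value.
Preorder trace (stopping at first violation):
  at node 12 with bounds (-inf, +inf): OK
  at node 6 with bounds (-inf, 12): OK
  at node 45 with bounds (12, +inf): OK
  at node 14 with bounds (12, 45): OK
  at node 48 with bounds (14, 45): VIOLATION
Node 48 violates its bound: not (14 < 48 < 45).
Result: Not a valid BST


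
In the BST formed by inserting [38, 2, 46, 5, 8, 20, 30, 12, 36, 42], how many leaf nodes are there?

Tree built from: [38, 2, 46, 5, 8, 20, 30, 12, 36, 42]
Tree (level-order array): [38, 2, 46, None, 5, 42, None, None, 8, None, None, None, 20, 12, 30, None, None, None, 36]
Rule: A leaf has 0 children.
Per-node child counts:
  node 38: 2 child(ren)
  node 2: 1 child(ren)
  node 5: 1 child(ren)
  node 8: 1 child(ren)
  node 20: 2 child(ren)
  node 12: 0 child(ren)
  node 30: 1 child(ren)
  node 36: 0 child(ren)
  node 46: 1 child(ren)
  node 42: 0 child(ren)
Matching nodes: [12, 36, 42]
Count of leaf nodes: 3


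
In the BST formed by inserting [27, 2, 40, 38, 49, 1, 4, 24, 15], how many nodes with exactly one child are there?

Tree built from: [27, 2, 40, 38, 49, 1, 4, 24, 15]
Tree (level-order array): [27, 2, 40, 1, 4, 38, 49, None, None, None, 24, None, None, None, None, 15]
Rule: These are nodes with exactly 1 non-null child.
Per-node child counts:
  node 27: 2 child(ren)
  node 2: 2 child(ren)
  node 1: 0 child(ren)
  node 4: 1 child(ren)
  node 24: 1 child(ren)
  node 15: 0 child(ren)
  node 40: 2 child(ren)
  node 38: 0 child(ren)
  node 49: 0 child(ren)
Matching nodes: [4, 24]
Count of nodes with exactly one child: 2


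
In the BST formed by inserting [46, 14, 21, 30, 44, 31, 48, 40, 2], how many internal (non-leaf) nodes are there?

Tree built from: [46, 14, 21, 30, 44, 31, 48, 40, 2]
Tree (level-order array): [46, 14, 48, 2, 21, None, None, None, None, None, 30, None, 44, 31, None, None, 40]
Rule: An internal node has at least one child.
Per-node child counts:
  node 46: 2 child(ren)
  node 14: 2 child(ren)
  node 2: 0 child(ren)
  node 21: 1 child(ren)
  node 30: 1 child(ren)
  node 44: 1 child(ren)
  node 31: 1 child(ren)
  node 40: 0 child(ren)
  node 48: 0 child(ren)
Matching nodes: [46, 14, 21, 30, 44, 31]
Count of internal (non-leaf) nodes: 6


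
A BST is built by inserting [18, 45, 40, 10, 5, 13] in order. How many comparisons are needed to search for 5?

Search path for 5: 18 -> 10 -> 5
Found: True
Comparisons: 3


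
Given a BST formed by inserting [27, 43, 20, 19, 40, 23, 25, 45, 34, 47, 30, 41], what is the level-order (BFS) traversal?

Tree insertion order: [27, 43, 20, 19, 40, 23, 25, 45, 34, 47, 30, 41]
Tree (level-order array): [27, 20, 43, 19, 23, 40, 45, None, None, None, 25, 34, 41, None, 47, None, None, 30]
BFS from the root, enqueuing left then right child of each popped node:
  queue [27] -> pop 27, enqueue [20, 43], visited so far: [27]
  queue [20, 43] -> pop 20, enqueue [19, 23], visited so far: [27, 20]
  queue [43, 19, 23] -> pop 43, enqueue [40, 45], visited so far: [27, 20, 43]
  queue [19, 23, 40, 45] -> pop 19, enqueue [none], visited so far: [27, 20, 43, 19]
  queue [23, 40, 45] -> pop 23, enqueue [25], visited so far: [27, 20, 43, 19, 23]
  queue [40, 45, 25] -> pop 40, enqueue [34, 41], visited so far: [27, 20, 43, 19, 23, 40]
  queue [45, 25, 34, 41] -> pop 45, enqueue [47], visited so far: [27, 20, 43, 19, 23, 40, 45]
  queue [25, 34, 41, 47] -> pop 25, enqueue [none], visited so far: [27, 20, 43, 19, 23, 40, 45, 25]
  queue [34, 41, 47] -> pop 34, enqueue [30], visited so far: [27, 20, 43, 19, 23, 40, 45, 25, 34]
  queue [41, 47, 30] -> pop 41, enqueue [none], visited so far: [27, 20, 43, 19, 23, 40, 45, 25, 34, 41]
  queue [47, 30] -> pop 47, enqueue [none], visited so far: [27, 20, 43, 19, 23, 40, 45, 25, 34, 41, 47]
  queue [30] -> pop 30, enqueue [none], visited so far: [27, 20, 43, 19, 23, 40, 45, 25, 34, 41, 47, 30]
Result: [27, 20, 43, 19, 23, 40, 45, 25, 34, 41, 47, 30]
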